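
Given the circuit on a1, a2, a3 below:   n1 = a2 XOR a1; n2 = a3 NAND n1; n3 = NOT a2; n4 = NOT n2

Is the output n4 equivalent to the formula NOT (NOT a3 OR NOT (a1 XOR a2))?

Yes

n1 = a2 XOR a1
n2 = a3 NAND n1 = a3 NAND (a2 XOR a1)
n4 = NOT n2 = NOT (a3 NAND (a2 XOR a1))
At a1=0, a2=0, a3=0: circuit gives 0, formula gives 0.
At a1=0, a2=1, a3=1: circuit gives 1, formula gives 1.
Agrees on all 8 inputs.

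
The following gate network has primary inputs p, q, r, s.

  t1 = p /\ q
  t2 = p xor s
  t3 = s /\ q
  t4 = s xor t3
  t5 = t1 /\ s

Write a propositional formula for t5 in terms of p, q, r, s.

t1 = p /\ q
t5 = t1 /\ s = (p /\ q) /\ s

(p /\ q) /\ s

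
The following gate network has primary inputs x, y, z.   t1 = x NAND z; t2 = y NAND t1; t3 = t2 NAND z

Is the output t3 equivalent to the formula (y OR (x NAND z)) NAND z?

t1 = x NAND z
t2 = y NAND t1 = y NAND (x NAND z)
t3 = t2 NAND z = (y NAND (x NAND z)) NAND z
At x=0, y=1, z=1: circuit gives 1, formula gives 0.

No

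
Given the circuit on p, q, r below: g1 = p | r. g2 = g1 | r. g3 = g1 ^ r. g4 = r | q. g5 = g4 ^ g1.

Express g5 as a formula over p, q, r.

(r | q) ^ (p | r)

g1 = p | r
g4 = r | q
g5 = g4 ^ g1 = (r | q) ^ (p | r)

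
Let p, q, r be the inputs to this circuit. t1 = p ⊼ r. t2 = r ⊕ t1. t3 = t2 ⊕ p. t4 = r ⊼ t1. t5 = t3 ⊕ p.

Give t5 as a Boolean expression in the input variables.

((r ⊕ (p ⊼ r)) ⊕ p) ⊕ p

t1 = p ⊼ r
t2 = r ⊕ t1 = r ⊕ (p ⊼ r)
t3 = t2 ⊕ p = (r ⊕ (p ⊼ r)) ⊕ p
t5 = t3 ⊕ p = ((r ⊕ (p ⊼ r)) ⊕ p) ⊕ p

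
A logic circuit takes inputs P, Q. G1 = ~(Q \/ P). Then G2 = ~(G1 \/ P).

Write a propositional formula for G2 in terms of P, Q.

G1 = ~(Q \/ P)
G2 = ~(G1 \/ P) = ~((~(Q \/ P)) \/ P)

~((~(Q \/ P)) \/ P)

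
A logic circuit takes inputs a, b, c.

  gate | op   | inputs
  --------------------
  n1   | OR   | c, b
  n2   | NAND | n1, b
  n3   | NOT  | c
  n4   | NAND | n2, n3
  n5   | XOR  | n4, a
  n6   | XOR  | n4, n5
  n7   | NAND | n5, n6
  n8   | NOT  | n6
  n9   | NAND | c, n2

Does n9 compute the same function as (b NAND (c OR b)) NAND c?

Yes

n1 = c OR b
n2 = n1 NAND b = (c OR b) NAND b
n9 = c NAND n2 = c NAND ((c OR b) NAND b)
At a=0, b=0, c=1: circuit gives 0, formula gives 0.
At a=0, b=0, c=0: circuit gives 1, formula gives 1.
Agrees on all 8 inputs.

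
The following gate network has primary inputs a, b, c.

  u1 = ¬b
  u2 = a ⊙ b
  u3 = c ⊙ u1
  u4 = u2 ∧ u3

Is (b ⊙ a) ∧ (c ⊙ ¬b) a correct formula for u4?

Yes

u1 = ¬b
u2 = a ⊙ b
u3 = c ⊙ u1 = c ⊙ ¬b
u4 = u2 ∧ u3 = (a ⊙ b) ∧ (c ⊙ ¬b)
At a=0, b=0, c=0: circuit gives 0, formula gives 0.
At a=0, b=0, c=1: circuit gives 1, formula gives 1.
Agrees on all 8 inputs.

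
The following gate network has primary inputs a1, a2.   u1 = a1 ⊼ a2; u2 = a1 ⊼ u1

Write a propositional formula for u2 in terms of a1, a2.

u1 = a1 ⊼ a2
u2 = a1 ⊼ u1 = a1 ⊼ (a1 ⊼ a2)

a1 ⊼ (a1 ⊼ a2)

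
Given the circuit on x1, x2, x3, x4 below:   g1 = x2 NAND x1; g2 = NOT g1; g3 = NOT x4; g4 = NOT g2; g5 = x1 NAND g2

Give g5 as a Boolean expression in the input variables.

x1 NAND NOT (x2 NAND x1)

g1 = x2 NAND x1
g2 = NOT g1 = NOT (x2 NAND x1)
g5 = x1 NAND g2 = x1 NAND NOT (x2 NAND x1)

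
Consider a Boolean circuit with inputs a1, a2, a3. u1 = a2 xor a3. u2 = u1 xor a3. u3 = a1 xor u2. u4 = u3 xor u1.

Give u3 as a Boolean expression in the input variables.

u1 = a2 xor a3
u2 = u1 xor a3 = (a2 xor a3) xor a3
u3 = a1 xor u2 = a1 xor ((a2 xor a3) xor a3)

a1 xor ((a2 xor a3) xor a3)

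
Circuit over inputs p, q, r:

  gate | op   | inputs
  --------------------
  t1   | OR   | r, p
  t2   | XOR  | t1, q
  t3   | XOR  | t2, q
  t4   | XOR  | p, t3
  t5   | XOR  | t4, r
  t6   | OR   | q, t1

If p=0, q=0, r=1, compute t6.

t1 = 1 OR 0 = 1
t6 = 0 OR 1 = 1

1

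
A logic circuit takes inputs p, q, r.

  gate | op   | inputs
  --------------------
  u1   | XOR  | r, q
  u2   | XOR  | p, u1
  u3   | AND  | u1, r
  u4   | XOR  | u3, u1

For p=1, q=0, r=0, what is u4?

u1 = 0 XOR 0 = 0
u3 = 0 AND 0 = 0
u4 = 0 XOR 0 = 0

0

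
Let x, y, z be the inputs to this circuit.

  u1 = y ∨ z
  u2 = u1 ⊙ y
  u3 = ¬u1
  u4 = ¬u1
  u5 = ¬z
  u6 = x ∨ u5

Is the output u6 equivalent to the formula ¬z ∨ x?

u5 = ¬z
u6 = x ∨ u5 = x ∨ ¬z
At x=0, y=0, z=1: circuit gives 0, formula gives 0.
At x=0, y=0, z=0: circuit gives 1, formula gives 1.
Agrees on all 8 inputs.

Yes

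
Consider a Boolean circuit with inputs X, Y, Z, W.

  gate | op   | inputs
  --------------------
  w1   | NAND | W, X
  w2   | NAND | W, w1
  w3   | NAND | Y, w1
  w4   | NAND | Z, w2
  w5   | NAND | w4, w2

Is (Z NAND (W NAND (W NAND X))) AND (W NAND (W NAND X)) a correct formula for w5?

w1 = W NAND X
w2 = W NAND w1 = W NAND (W NAND X)
w4 = Z NAND w2 = Z NAND (W NAND (W NAND X))
w5 = w4 NAND w2 = (Z NAND (W NAND (W NAND X))) NAND (W NAND (W NAND X))
At X=0, Y=0, Z=0, W=0: circuit gives 0, formula gives 1.

No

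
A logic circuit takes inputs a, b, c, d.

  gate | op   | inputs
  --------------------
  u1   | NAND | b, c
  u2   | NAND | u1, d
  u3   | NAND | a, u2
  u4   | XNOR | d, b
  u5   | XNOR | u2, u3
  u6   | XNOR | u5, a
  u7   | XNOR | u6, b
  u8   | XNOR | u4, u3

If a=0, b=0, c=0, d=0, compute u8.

1

u1 = 0 NAND 0 = 1
u2 = 1 NAND 0 = 1
u3 = 0 NAND 1 = 1
u4 = 0 XNOR 0 = 1
u8 = 1 XNOR 1 = 1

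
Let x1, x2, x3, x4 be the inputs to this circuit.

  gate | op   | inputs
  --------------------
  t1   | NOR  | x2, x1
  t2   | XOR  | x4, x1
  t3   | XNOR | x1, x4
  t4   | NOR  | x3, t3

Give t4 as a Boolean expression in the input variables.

t3 = x1 XNOR x4
t4 = x3 NOR t3 = x3 NOR (x1 XNOR x4)

x3 NOR (x1 XNOR x4)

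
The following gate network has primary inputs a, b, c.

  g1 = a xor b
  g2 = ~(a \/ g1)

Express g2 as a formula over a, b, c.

~(a \/ (a xor b))

g1 = a xor b
g2 = ~(a \/ g1) = ~(a \/ (a xor b))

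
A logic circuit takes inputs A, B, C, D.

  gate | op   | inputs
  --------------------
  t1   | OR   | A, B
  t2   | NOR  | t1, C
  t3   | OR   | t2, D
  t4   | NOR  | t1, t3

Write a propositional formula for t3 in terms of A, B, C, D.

((A OR B) NOR C) OR D

t1 = A OR B
t2 = t1 NOR C = (A OR B) NOR C
t3 = t2 OR D = ((A OR B) NOR C) OR D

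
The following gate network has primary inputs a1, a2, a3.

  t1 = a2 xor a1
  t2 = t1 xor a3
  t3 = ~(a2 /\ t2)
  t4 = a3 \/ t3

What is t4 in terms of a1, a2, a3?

t1 = a2 xor a1
t2 = t1 xor a3 = (a2 xor a1) xor a3
t3 = ~(a2 /\ t2) = ~(a2 /\ ((a2 xor a1) xor a3))
t4 = a3 \/ t3 = a3 \/ (~(a2 /\ ((a2 xor a1) xor a3)))

a3 \/ (~(a2 /\ ((a2 xor a1) xor a3)))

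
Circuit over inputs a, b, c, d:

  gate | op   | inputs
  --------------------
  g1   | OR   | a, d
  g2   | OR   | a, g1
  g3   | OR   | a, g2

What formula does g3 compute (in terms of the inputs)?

g1 = a OR d
g2 = a OR g1 = a OR (a OR d)
g3 = a OR g2 = a OR (a OR (a OR d))

a OR (a OR (a OR d))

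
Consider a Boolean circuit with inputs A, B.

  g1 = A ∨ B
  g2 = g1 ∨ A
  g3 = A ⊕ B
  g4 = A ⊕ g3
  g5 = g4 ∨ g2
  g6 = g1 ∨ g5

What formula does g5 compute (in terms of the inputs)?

(A ⊕ (A ⊕ B)) ∨ ((A ∨ B) ∨ A)

g1 = A ∨ B
g2 = g1 ∨ A = (A ∨ B) ∨ A
g3 = A ⊕ B
g4 = A ⊕ g3 = A ⊕ (A ⊕ B)
g5 = g4 ∨ g2 = (A ⊕ (A ⊕ B)) ∨ ((A ∨ B) ∨ A)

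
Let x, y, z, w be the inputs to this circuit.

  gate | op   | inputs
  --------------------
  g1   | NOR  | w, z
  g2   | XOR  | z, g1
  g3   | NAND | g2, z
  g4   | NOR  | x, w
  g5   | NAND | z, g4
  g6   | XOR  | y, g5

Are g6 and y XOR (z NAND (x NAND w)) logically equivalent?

g4 = x NOR w
g5 = z NAND g4 = z NAND (x NOR w)
g6 = y XOR g5 = y XOR (z NAND (x NOR w))
At x=0, y=0, z=1, w=1: circuit gives 1, formula gives 0.

No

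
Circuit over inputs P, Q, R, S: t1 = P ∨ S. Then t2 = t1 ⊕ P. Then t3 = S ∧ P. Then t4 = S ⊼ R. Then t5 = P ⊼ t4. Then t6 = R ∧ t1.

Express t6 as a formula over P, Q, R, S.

R ∧ (P ∨ S)

t1 = P ∨ S
t6 = R ∧ t1 = R ∧ (P ∨ S)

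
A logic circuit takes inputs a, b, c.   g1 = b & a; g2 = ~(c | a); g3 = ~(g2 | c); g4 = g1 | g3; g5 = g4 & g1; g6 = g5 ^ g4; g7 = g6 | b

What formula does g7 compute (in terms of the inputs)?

((((b & a) | (~((~(c | a)) | c))) & (b & a)) ^ ((b & a) | (~((~(c | a)) | c)))) | b

g1 = b & a
g2 = ~(c | a)
g3 = ~(g2 | c) = ~((~(c | a)) | c)
g4 = g1 | g3 = (b & a) | (~((~(c | a)) | c))
g5 = g4 & g1 = ((b & a) | (~((~(c | a)) | c))) & (b & a)
g6 = g5 ^ g4 = (((b & a) | (~((~(c | a)) | c))) & (b & a)) ^ ((b & a) | (~((~(c | a)) | c)))
g7 = g6 | b = ((((b & a) | (~((~(c | a)) | c))) & (b & a)) ^ ((b & a) | (~((~(c | a)) | c)))) | b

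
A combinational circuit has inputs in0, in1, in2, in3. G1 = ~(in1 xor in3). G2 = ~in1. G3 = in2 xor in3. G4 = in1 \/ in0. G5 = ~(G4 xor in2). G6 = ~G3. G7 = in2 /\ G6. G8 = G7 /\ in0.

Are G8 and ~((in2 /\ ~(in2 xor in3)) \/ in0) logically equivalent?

G3 = in2 xor in3
G6 = ~G3 = ~(in2 xor in3)
G7 = in2 /\ G6 = in2 /\ ~(in2 xor in3)
G8 = G7 /\ in0 = (in2 /\ ~(in2 xor in3)) /\ in0
At in0=0, in1=0, in2=0, in3=0: circuit gives 0, formula gives 1.

No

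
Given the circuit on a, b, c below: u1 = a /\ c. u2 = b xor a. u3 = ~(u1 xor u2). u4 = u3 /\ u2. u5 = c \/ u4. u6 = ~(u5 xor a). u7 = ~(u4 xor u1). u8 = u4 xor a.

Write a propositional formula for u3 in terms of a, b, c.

u1 = a /\ c
u2 = b xor a
u3 = ~(u1 xor u2) = ~((a /\ c) xor (b xor a))

~((a /\ c) xor (b xor a))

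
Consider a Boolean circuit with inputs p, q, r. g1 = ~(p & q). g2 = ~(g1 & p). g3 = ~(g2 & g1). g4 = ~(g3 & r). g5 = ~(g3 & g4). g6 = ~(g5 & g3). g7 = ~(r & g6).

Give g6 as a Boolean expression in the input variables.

~((~((~((~((~(p & q)) & p)) & (~(p & q)))) & (~((~((~((~(p & q)) & p)) & (~(p & q)))) & r)))) & (~((~((~(p & q)) & p)) & (~(p & q)))))

g1 = ~(p & q)
g2 = ~(g1 & p) = ~((~(p & q)) & p)
g3 = ~(g2 & g1) = ~((~((~(p & q)) & p)) & (~(p & q)))
g4 = ~(g3 & r) = ~((~((~((~(p & q)) & p)) & (~(p & q)))) & r)
g5 = ~(g3 & g4) = ~((~((~((~(p & q)) & p)) & (~(p & q)))) & (~((~((~((~(p & q)) & p)) & (~(p & q)))) & r)))
g6 = ~(g5 & g3) = ~((~((~((~((~(p & q)) & p)) & (~(p & q)))) & (~((~((~((~(p & q)) & p)) & (~(p & q)))) & r)))) & (~((~((~(p & q)) & p)) & (~(p & q)))))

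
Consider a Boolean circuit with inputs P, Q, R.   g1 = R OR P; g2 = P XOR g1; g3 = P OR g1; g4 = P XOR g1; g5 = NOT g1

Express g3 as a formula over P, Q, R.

g1 = R OR P
g3 = P OR g1 = P OR (R OR P)

P OR (R OR P)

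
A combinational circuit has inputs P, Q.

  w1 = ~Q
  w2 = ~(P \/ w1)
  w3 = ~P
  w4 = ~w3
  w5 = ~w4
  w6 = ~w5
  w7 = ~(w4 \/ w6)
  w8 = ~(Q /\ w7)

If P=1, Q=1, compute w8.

w3 = ~1 = 0
w4 = ~0 = 1
w5 = ~1 = 0
w6 = ~0 = 1
w7 = ~(1 \/ 1) = 0
w8 = ~(1 /\ 0) = 1

1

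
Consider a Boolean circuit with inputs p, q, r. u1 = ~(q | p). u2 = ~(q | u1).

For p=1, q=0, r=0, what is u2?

u1 = ~(0 | 1) = 0
u2 = ~(0 | 0) = 1

1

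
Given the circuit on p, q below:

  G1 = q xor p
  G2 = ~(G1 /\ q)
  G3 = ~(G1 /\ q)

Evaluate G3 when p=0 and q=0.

1

G1 = 0 xor 0 = 0
G3 = ~(0 /\ 0) = 1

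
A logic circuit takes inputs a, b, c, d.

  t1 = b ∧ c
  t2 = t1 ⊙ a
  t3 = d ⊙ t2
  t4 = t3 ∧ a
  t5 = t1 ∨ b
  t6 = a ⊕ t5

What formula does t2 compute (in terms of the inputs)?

t1 = b ∧ c
t2 = t1 ⊙ a = (b ∧ c) ⊙ a

(b ∧ c) ⊙ a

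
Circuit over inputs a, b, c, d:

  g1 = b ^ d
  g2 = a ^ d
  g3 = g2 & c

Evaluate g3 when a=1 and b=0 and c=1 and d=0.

1

g2 = 1 ^ 0 = 1
g3 = 1 & 1 = 1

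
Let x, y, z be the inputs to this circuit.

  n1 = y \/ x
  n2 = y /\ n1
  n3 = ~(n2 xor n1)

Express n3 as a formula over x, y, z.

n1 = y \/ x
n2 = y /\ n1 = y /\ (y \/ x)
n3 = ~(n2 xor n1) = ~((y /\ (y \/ x)) xor (y \/ x))

~((y /\ (y \/ x)) xor (y \/ x))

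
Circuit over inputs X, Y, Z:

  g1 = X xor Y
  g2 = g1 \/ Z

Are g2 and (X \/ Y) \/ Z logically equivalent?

g1 = X xor Y
g2 = g1 \/ Z = (X xor Y) \/ Z
At X=1, Y=1, Z=0: circuit gives 0, formula gives 1.

No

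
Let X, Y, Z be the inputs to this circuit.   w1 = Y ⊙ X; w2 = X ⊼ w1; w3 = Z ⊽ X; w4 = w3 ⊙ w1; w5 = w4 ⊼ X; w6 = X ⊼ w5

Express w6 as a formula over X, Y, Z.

X ⊼ (((Z ⊽ X) ⊙ (Y ⊙ X)) ⊼ X)

w1 = Y ⊙ X
w3 = Z ⊽ X
w4 = w3 ⊙ w1 = (Z ⊽ X) ⊙ (Y ⊙ X)
w5 = w4 ⊼ X = ((Z ⊽ X) ⊙ (Y ⊙ X)) ⊼ X
w6 = X ⊼ w5 = X ⊼ (((Z ⊽ X) ⊙ (Y ⊙ X)) ⊼ X)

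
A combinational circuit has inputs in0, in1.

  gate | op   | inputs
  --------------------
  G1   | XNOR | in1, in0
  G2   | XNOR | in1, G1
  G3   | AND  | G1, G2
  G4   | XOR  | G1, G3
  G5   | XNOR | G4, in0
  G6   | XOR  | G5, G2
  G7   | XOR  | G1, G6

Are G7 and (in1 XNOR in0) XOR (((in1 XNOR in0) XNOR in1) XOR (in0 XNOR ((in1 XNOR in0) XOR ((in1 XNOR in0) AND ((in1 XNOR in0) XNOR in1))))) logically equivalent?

G1 = in1 XNOR in0
G2 = in1 XNOR G1 = in1 XNOR (in1 XNOR in0)
G3 = G1 AND G2 = (in1 XNOR in0) AND (in1 XNOR (in1 XNOR in0))
G4 = G1 XOR G3 = (in1 XNOR in0) XOR ((in1 XNOR in0) AND (in1 XNOR (in1 XNOR in0)))
G5 = G4 XNOR in0 = ((in1 XNOR in0) XOR ((in1 XNOR in0) AND (in1 XNOR (in1 XNOR in0)))) XNOR in0
G6 = G5 XOR G2 = (((in1 XNOR in0) XOR ((in1 XNOR in0) AND (in1 XNOR (in1 XNOR in0)))) XNOR in0) XOR (in1 XNOR (in1 XNOR in0))
G7 = G1 XOR G6 = (in1 XNOR in0) XOR ((((in1 XNOR in0) XOR ((in1 XNOR in0) AND (in1 XNOR (in1 XNOR in0)))) XNOR in0) XOR (in1 XNOR (in1 XNOR in0)))
At in0=1, in1=1: circuit gives 0, formula gives 0.
At in0=0, in1=0: circuit gives 1, formula gives 1.
Agrees on all 4 inputs.

Yes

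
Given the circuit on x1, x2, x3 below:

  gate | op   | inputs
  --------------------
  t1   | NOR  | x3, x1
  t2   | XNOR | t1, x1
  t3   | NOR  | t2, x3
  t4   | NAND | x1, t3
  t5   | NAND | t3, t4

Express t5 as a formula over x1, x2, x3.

(((x3 NOR x1) XNOR x1) NOR x3) NAND (x1 NAND (((x3 NOR x1) XNOR x1) NOR x3))

t1 = x3 NOR x1
t2 = t1 XNOR x1 = (x3 NOR x1) XNOR x1
t3 = t2 NOR x3 = ((x3 NOR x1) XNOR x1) NOR x3
t4 = x1 NAND t3 = x1 NAND (((x3 NOR x1) XNOR x1) NOR x3)
t5 = t3 NAND t4 = (((x3 NOR x1) XNOR x1) NOR x3) NAND (x1 NAND (((x3 NOR x1) XNOR x1) NOR x3))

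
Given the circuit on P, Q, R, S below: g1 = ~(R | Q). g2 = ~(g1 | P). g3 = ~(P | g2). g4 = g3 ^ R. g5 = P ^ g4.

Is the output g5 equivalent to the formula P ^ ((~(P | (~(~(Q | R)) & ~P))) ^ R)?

Yes

g1 = ~(R | Q)
g2 = ~(g1 | P) = ~((~(R | Q)) | P)
g3 = ~(P | g2) = ~(P | (~((~(R | Q)) | P)))
g4 = g3 ^ R = (~(P | (~((~(R | Q)) | P)))) ^ R
g5 = P ^ g4 = P ^ ((~(P | (~((~(R | Q)) | P)))) ^ R)
At P=0, Q=1, R=0, S=0: circuit gives 0, formula gives 0.
At P=0, Q=0, R=0, S=0: circuit gives 1, formula gives 1.
Agrees on all 16 inputs.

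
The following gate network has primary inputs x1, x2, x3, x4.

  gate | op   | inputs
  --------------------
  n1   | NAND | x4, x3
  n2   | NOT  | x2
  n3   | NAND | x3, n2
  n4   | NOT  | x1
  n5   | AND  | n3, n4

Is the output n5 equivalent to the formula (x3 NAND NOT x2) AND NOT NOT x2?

No

n2 = NOT x2
n3 = x3 NAND n2 = x3 NAND NOT x2
n4 = NOT x1
n5 = n3 AND n4 = (x3 NAND NOT x2) AND NOT x1
At x1=0, x2=0, x3=0, x4=0: circuit gives 1, formula gives 0.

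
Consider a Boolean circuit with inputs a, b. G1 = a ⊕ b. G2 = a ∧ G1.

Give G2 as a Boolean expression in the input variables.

G1 = a ⊕ b
G2 = a ∧ G1 = a ∧ (a ⊕ b)

a ∧ (a ⊕ b)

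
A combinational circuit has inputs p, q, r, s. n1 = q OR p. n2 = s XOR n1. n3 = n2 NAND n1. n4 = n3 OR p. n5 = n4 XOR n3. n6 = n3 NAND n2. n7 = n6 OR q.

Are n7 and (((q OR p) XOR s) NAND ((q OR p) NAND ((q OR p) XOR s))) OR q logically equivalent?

n1 = q OR p
n2 = s XOR n1 = s XOR (q OR p)
n3 = n2 NAND n1 = (s XOR (q OR p)) NAND (q OR p)
n6 = n3 NAND n2 = ((s XOR (q OR p)) NAND (q OR p)) NAND (s XOR (q OR p))
n7 = n6 OR q = (((s XOR (q OR p)) NAND (q OR p)) NAND (s XOR (q OR p))) OR q
At p=0, q=0, r=0, s=1: circuit gives 0, formula gives 0.
At p=0, q=0, r=0, s=0: circuit gives 1, formula gives 1.
Agrees on all 16 inputs.

Yes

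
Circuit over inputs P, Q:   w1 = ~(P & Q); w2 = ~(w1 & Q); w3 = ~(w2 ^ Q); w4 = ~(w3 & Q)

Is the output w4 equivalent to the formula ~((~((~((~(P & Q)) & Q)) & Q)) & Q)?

No

w1 = ~(P & Q)
w2 = ~(w1 & Q) = ~((~(P & Q)) & Q)
w3 = ~(w2 ^ Q) = ~((~((~(P & Q)) & Q)) ^ Q)
w4 = ~(w3 & Q) = ~((~((~((~(P & Q)) & Q)) ^ Q)) & Q)
At P=0, Q=1: circuit gives 1, formula gives 0.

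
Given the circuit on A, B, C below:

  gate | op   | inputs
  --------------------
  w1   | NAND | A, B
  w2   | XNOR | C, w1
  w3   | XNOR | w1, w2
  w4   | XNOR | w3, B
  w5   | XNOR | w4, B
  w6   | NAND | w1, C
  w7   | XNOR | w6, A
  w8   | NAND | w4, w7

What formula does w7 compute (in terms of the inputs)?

w1 = A NAND B
w6 = w1 NAND C = (A NAND B) NAND C
w7 = w6 XNOR A = ((A NAND B) NAND C) XNOR A

((A NAND B) NAND C) XNOR A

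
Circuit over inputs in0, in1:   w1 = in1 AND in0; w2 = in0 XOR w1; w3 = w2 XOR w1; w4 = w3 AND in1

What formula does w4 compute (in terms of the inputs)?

((in0 XOR (in1 AND in0)) XOR (in1 AND in0)) AND in1

w1 = in1 AND in0
w2 = in0 XOR w1 = in0 XOR (in1 AND in0)
w3 = w2 XOR w1 = (in0 XOR (in1 AND in0)) XOR (in1 AND in0)
w4 = w3 AND in1 = ((in0 XOR (in1 AND in0)) XOR (in1 AND in0)) AND in1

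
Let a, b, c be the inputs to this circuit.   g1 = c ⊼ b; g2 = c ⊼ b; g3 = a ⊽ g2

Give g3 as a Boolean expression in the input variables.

a ⊽ (c ⊼ b)

g2 = c ⊼ b
g3 = a ⊽ g2 = a ⊽ (c ⊼ b)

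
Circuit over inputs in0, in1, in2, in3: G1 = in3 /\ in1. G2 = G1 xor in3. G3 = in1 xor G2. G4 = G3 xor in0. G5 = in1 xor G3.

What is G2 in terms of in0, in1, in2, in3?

(in3 /\ in1) xor in3

G1 = in3 /\ in1
G2 = G1 xor in3 = (in3 /\ in1) xor in3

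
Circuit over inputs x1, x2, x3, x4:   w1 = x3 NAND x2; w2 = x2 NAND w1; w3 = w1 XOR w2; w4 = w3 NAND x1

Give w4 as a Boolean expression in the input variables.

w1 = x3 NAND x2
w2 = x2 NAND w1 = x2 NAND (x3 NAND x2)
w3 = w1 XOR w2 = (x3 NAND x2) XOR (x2 NAND (x3 NAND x2))
w4 = w3 NAND x1 = ((x3 NAND x2) XOR (x2 NAND (x3 NAND x2))) NAND x1

((x3 NAND x2) XOR (x2 NAND (x3 NAND x2))) NAND x1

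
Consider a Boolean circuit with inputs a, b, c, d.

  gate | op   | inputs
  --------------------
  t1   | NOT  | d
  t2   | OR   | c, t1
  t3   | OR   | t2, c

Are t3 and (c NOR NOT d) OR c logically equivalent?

t1 = NOT d
t2 = c OR t1 = c OR NOT d
t3 = t2 OR c = (c OR NOT d) OR c
At a=0, b=0, c=0, d=0: circuit gives 1, formula gives 0.

No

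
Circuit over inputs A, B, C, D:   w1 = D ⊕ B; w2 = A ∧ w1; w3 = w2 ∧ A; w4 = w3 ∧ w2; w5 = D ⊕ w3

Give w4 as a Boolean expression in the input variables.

((A ∧ (D ⊕ B)) ∧ A) ∧ (A ∧ (D ⊕ B))

w1 = D ⊕ B
w2 = A ∧ w1 = A ∧ (D ⊕ B)
w3 = w2 ∧ A = (A ∧ (D ⊕ B)) ∧ A
w4 = w3 ∧ w2 = ((A ∧ (D ⊕ B)) ∧ A) ∧ (A ∧ (D ⊕ B))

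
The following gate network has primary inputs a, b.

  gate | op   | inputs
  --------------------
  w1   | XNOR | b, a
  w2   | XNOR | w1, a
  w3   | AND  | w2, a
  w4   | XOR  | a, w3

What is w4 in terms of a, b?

a XOR (((b XNOR a) XNOR a) AND a)

w1 = b XNOR a
w2 = w1 XNOR a = (b XNOR a) XNOR a
w3 = w2 AND a = ((b XNOR a) XNOR a) AND a
w4 = a XOR w3 = a XOR (((b XNOR a) XNOR a) AND a)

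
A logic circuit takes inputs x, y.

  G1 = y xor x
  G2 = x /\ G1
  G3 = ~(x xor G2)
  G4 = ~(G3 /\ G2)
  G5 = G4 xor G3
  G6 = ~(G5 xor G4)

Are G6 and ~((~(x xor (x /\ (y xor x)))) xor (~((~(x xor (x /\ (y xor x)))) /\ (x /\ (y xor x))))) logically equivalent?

No

G1 = y xor x
G2 = x /\ G1 = x /\ (y xor x)
G3 = ~(x xor G2) = ~(x xor (x /\ (y xor x)))
G4 = ~(G3 /\ G2) = ~((~(x xor (x /\ (y xor x)))) /\ (x /\ (y xor x)))
G5 = G4 xor G3 = (~((~(x xor (x /\ (y xor x)))) /\ (x /\ (y xor x)))) xor (~(x xor (x /\ (y xor x))))
G6 = ~(G5 xor G4) = ~(((~((~(x xor (x /\ (y xor x)))) /\ (x /\ (y xor x)))) xor (~(x xor (x /\ (y xor x))))) xor (~((~(x xor (x /\ (y xor x)))) /\ (x /\ (y xor x)))))
At x=0, y=0: circuit gives 0, formula gives 1.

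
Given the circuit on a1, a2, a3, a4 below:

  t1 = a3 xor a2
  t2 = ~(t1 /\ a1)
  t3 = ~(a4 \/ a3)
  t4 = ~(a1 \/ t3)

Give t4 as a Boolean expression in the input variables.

~(a1 \/ (~(a4 \/ a3)))

t3 = ~(a4 \/ a3)
t4 = ~(a1 \/ t3) = ~(a1 \/ (~(a4 \/ a3)))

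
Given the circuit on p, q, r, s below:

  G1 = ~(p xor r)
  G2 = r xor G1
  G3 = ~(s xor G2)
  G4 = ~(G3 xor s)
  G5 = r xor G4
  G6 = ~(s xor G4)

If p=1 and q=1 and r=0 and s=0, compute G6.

1

G1 = ~(1 xor 0) = 0
G2 = 0 xor 0 = 0
G3 = ~(0 xor 0) = 1
G4 = ~(1 xor 0) = 0
G6 = ~(0 xor 0) = 1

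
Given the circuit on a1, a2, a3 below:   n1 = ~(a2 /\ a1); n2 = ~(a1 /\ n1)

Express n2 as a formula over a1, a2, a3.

n1 = ~(a2 /\ a1)
n2 = ~(a1 /\ n1) = ~(a1 /\ (~(a2 /\ a1)))

~(a1 /\ (~(a2 /\ a1)))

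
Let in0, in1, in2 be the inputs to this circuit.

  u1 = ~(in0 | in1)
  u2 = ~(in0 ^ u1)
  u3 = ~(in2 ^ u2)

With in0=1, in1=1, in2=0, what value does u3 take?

u1 = ~(1 | 1) = 0
u2 = ~(1 ^ 0) = 0
u3 = ~(0 ^ 0) = 1

1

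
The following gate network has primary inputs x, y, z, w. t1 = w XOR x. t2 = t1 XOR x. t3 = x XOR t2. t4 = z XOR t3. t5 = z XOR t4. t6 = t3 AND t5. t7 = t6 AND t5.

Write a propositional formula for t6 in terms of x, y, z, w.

(x XOR ((w XOR x) XOR x)) AND (z XOR (z XOR (x XOR ((w XOR x) XOR x))))

t1 = w XOR x
t2 = t1 XOR x = (w XOR x) XOR x
t3 = x XOR t2 = x XOR ((w XOR x) XOR x)
t4 = z XOR t3 = z XOR (x XOR ((w XOR x) XOR x))
t5 = z XOR t4 = z XOR (z XOR (x XOR ((w XOR x) XOR x)))
t6 = t3 AND t5 = (x XOR ((w XOR x) XOR x)) AND (z XOR (z XOR (x XOR ((w XOR x) XOR x))))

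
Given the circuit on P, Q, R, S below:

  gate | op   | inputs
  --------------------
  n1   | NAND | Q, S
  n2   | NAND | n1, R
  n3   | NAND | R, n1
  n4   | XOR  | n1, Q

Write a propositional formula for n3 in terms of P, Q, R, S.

R NAND (Q NAND S)

n1 = Q NAND S
n3 = R NAND n1 = R NAND (Q NAND S)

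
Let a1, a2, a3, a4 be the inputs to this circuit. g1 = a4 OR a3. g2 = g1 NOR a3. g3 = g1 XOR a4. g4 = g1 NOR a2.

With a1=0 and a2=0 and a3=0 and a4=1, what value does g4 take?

0

g1 = 1 OR 0 = 1
g4 = 1 NOR 0 = 0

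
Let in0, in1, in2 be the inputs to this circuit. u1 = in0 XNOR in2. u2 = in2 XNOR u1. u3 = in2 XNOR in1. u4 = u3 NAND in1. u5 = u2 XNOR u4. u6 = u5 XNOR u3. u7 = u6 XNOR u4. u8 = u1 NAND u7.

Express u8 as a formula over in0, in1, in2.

(in0 XNOR in2) NAND ((((in2 XNOR (in0 XNOR in2)) XNOR ((in2 XNOR in1) NAND in1)) XNOR (in2 XNOR in1)) XNOR ((in2 XNOR in1) NAND in1))

u1 = in0 XNOR in2
u2 = in2 XNOR u1 = in2 XNOR (in0 XNOR in2)
u3 = in2 XNOR in1
u4 = u3 NAND in1 = (in2 XNOR in1) NAND in1
u5 = u2 XNOR u4 = (in2 XNOR (in0 XNOR in2)) XNOR ((in2 XNOR in1) NAND in1)
u6 = u5 XNOR u3 = ((in2 XNOR (in0 XNOR in2)) XNOR ((in2 XNOR in1) NAND in1)) XNOR (in2 XNOR in1)
u7 = u6 XNOR u4 = (((in2 XNOR (in0 XNOR in2)) XNOR ((in2 XNOR in1) NAND in1)) XNOR (in2 XNOR in1)) XNOR ((in2 XNOR in1) NAND in1)
u8 = u1 NAND u7 = (in0 XNOR in2) NAND ((((in2 XNOR (in0 XNOR in2)) XNOR ((in2 XNOR in1) NAND in1)) XNOR (in2 XNOR in1)) XNOR ((in2 XNOR in1) NAND in1))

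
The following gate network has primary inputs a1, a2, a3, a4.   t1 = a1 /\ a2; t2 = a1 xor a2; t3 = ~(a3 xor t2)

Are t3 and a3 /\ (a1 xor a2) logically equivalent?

No

t2 = a1 xor a2
t3 = ~(a3 xor t2) = ~(a3 xor (a1 xor a2))
At a1=0, a2=0, a3=0, a4=0: circuit gives 1, formula gives 0.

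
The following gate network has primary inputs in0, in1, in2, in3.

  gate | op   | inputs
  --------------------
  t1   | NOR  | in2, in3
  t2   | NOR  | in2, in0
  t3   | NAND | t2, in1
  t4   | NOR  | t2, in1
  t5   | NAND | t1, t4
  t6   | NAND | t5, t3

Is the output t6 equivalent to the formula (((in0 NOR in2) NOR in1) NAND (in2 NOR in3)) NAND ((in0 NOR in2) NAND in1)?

t1 = in2 NOR in3
t2 = in2 NOR in0
t3 = t2 NAND in1 = (in2 NOR in0) NAND in1
t4 = t2 NOR in1 = (in2 NOR in0) NOR in1
t5 = t1 NAND t4 = (in2 NOR in3) NAND ((in2 NOR in0) NOR in1)
t6 = t5 NAND t3 = ((in2 NOR in3) NAND ((in2 NOR in0) NOR in1)) NAND ((in2 NOR in0) NAND in1)
At in0=0, in1=0, in2=0, in3=0: circuit gives 0, formula gives 0.
At in0=0, in1=1, in2=0, in3=0: circuit gives 1, formula gives 1.
Agrees on all 16 inputs.

Yes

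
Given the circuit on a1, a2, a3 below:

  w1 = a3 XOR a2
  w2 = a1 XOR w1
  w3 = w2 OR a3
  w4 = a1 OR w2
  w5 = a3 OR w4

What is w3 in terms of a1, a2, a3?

(a1 XOR (a3 XOR a2)) OR a3

w1 = a3 XOR a2
w2 = a1 XOR w1 = a1 XOR (a3 XOR a2)
w3 = w2 OR a3 = (a1 XOR (a3 XOR a2)) OR a3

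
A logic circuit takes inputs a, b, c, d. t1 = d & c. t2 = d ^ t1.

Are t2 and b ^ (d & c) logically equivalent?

No

t1 = d & c
t2 = d ^ t1 = d ^ (d & c)
At a=0, b=0, c=0, d=1: circuit gives 1, formula gives 0.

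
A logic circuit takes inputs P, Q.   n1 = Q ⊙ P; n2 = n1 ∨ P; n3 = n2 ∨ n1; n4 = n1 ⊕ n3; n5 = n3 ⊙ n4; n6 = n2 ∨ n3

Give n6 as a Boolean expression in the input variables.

((Q ⊙ P) ∨ P) ∨ (((Q ⊙ P) ∨ P) ∨ (Q ⊙ P))

n1 = Q ⊙ P
n2 = n1 ∨ P = (Q ⊙ P) ∨ P
n3 = n2 ∨ n1 = ((Q ⊙ P) ∨ P) ∨ (Q ⊙ P)
n6 = n2 ∨ n3 = ((Q ⊙ P) ∨ P) ∨ (((Q ⊙ P) ∨ P) ∨ (Q ⊙ P))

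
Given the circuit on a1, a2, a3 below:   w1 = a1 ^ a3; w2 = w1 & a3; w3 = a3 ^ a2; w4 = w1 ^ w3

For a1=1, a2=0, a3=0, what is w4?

1

w1 = 1 ^ 0 = 1
w3 = 0 ^ 0 = 0
w4 = 1 ^ 0 = 1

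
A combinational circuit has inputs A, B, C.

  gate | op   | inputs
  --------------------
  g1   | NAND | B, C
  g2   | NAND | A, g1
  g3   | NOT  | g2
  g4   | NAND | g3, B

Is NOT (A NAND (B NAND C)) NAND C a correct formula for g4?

g1 = B NAND C
g2 = A NAND g1 = A NAND (B NAND C)
g3 = NOT g2 = NOT (A NAND (B NAND C))
g4 = g3 NAND B = NOT (A NAND (B NAND C)) NAND B
At A=1, B=0, C=1: circuit gives 1, formula gives 0.

No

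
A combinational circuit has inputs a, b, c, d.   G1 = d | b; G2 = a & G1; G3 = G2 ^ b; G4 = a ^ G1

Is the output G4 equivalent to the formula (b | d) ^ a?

Yes

G1 = d | b
G4 = a ^ G1 = a ^ (d | b)
At a=0, b=0, c=0, d=0: circuit gives 0, formula gives 0.
At a=0, b=0, c=0, d=1: circuit gives 1, formula gives 1.
Agrees on all 16 inputs.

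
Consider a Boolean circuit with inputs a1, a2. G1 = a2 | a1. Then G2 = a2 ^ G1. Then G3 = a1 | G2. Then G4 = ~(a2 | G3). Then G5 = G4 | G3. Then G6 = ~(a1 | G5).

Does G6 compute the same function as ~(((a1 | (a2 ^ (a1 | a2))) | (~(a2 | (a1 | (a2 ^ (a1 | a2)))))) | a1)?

Yes

G1 = a2 | a1
G2 = a2 ^ G1 = a2 ^ (a2 | a1)
G3 = a1 | G2 = a1 | (a2 ^ (a2 | a1))
G4 = ~(a2 | G3) = ~(a2 | (a1 | (a2 ^ (a2 | a1))))
G5 = G4 | G3 = (~(a2 | (a1 | (a2 ^ (a2 | a1))))) | (a1 | (a2 ^ (a2 | a1)))
G6 = ~(a1 | G5) = ~(a1 | ((~(a2 | (a1 | (a2 ^ (a2 | a1))))) | (a1 | (a2 ^ (a2 | a1)))))
At a1=0, a2=0: circuit gives 0, formula gives 0.
At a1=0, a2=1: circuit gives 1, formula gives 1.
Agrees on all 4 inputs.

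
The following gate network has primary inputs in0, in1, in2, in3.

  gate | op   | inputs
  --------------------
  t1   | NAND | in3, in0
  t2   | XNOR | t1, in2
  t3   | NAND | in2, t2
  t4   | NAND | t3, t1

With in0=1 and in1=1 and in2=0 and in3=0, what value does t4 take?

t1 = 0 NAND 1 = 1
t2 = 1 XNOR 0 = 0
t3 = 0 NAND 0 = 1
t4 = 1 NAND 1 = 0

0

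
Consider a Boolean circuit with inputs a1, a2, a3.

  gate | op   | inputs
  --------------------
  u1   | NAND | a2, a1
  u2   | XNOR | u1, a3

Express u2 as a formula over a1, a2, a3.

u1 = a2 NAND a1
u2 = u1 XNOR a3 = (a2 NAND a1) XNOR a3

(a2 NAND a1) XNOR a3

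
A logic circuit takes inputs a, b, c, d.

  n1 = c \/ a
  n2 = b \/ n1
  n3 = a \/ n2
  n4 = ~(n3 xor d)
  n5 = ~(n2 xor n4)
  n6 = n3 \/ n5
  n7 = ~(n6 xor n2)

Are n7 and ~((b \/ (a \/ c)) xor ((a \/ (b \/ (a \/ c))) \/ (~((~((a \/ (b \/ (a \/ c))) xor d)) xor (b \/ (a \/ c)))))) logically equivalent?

n1 = c \/ a
n2 = b \/ n1 = b \/ (c \/ a)
n3 = a \/ n2 = a \/ (b \/ (c \/ a))
n4 = ~(n3 xor d) = ~((a \/ (b \/ (c \/ a))) xor d)
n5 = ~(n2 xor n4) = ~((b \/ (c \/ a)) xor (~((a \/ (b \/ (c \/ a))) xor d)))
n6 = n3 \/ n5 = (a \/ (b \/ (c \/ a))) \/ (~((b \/ (c \/ a)) xor (~((a \/ (b \/ (c \/ a))) xor d))))
n7 = ~(n6 xor n2) = ~(((a \/ (b \/ (c \/ a))) \/ (~((b \/ (c \/ a)) xor (~((a \/ (b \/ (c \/ a))) xor d))))) xor (b \/ (c \/ a)))
At a=0, b=0, c=0, d=1: circuit gives 0, formula gives 0.
At a=0, b=0, c=0, d=0: circuit gives 1, formula gives 1.
Agrees on all 16 inputs.

Yes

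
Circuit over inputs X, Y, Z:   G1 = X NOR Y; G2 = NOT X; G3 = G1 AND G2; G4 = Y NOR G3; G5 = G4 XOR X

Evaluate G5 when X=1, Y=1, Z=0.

1

G1 = 1 NOR 1 = 0
G2 = NOT 1 = 0
G3 = 0 AND 0 = 0
G4 = 1 NOR 0 = 0
G5 = 0 XOR 1 = 1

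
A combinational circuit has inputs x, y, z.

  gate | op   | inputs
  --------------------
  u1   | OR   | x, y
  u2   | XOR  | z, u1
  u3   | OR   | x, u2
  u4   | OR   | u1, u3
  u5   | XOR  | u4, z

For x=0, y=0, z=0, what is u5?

u1 = 0 OR 0 = 0
u2 = 0 XOR 0 = 0
u3 = 0 OR 0 = 0
u4 = 0 OR 0 = 0
u5 = 0 XOR 0 = 0

0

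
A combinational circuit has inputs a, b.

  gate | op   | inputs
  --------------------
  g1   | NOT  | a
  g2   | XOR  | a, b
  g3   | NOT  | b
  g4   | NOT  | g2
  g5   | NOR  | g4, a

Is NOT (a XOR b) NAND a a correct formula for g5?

g2 = a XOR b
g4 = NOT g2 = NOT (a XOR b)
g5 = g4 NOR a = NOT (a XOR b) NOR a
At a=0, b=0: circuit gives 0, formula gives 1.

No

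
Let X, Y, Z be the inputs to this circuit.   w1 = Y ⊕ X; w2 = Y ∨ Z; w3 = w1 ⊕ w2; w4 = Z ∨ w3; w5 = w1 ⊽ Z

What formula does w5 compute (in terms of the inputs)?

(Y ⊕ X) ⊽ Z

w1 = Y ⊕ X
w5 = w1 ⊽ Z = (Y ⊕ X) ⊽ Z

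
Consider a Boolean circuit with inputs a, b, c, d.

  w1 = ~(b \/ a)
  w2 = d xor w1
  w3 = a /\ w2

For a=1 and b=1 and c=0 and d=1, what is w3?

w1 = ~(1 \/ 1) = 0
w2 = 1 xor 0 = 1
w3 = 1 /\ 1 = 1

1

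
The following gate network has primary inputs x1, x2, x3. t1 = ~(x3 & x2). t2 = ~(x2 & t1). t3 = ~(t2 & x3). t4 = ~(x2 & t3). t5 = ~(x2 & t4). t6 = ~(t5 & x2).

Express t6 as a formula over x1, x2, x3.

~((~(x2 & (~(x2 & (~((~(x2 & (~(x3 & x2)))) & x3)))))) & x2)

t1 = ~(x3 & x2)
t2 = ~(x2 & t1) = ~(x2 & (~(x3 & x2)))
t3 = ~(t2 & x3) = ~((~(x2 & (~(x3 & x2)))) & x3)
t4 = ~(x2 & t3) = ~(x2 & (~((~(x2 & (~(x3 & x2)))) & x3)))
t5 = ~(x2 & t4) = ~(x2 & (~(x2 & (~((~(x2 & (~(x3 & x2)))) & x3)))))
t6 = ~(t5 & x2) = ~((~(x2 & (~(x2 & (~((~(x2 & (~(x3 & x2)))) & x3)))))) & x2)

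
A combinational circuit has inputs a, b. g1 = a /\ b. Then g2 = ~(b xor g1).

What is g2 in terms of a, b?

~(b xor (a /\ b))

g1 = a /\ b
g2 = ~(b xor g1) = ~(b xor (a /\ b))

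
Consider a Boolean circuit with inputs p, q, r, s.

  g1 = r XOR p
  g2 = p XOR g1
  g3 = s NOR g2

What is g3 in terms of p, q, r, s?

s NOR (p XOR (r XOR p))

g1 = r XOR p
g2 = p XOR g1 = p XOR (r XOR p)
g3 = s NOR g2 = s NOR (p XOR (r XOR p))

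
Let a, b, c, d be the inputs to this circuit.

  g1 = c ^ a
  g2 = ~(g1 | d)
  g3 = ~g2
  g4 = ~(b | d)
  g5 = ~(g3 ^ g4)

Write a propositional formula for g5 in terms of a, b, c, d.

~(~(~((c ^ a) | d)) ^ (~(b | d)))

g1 = c ^ a
g2 = ~(g1 | d) = ~((c ^ a) | d)
g3 = ~g2 = ~(~((c ^ a) | d))
g4 = ~(b | d)
g5 = ~(g3 ^ g4) = ~(~(~((c ^ a) | d)) ^ (~(b | d)))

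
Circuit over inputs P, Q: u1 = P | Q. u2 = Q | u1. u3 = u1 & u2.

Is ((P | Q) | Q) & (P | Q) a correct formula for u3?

u1 = P | Q
u2 = Q | u1 = Q | (P | Q)
u3 = u1 & u2 = (P | Q) & (Q | (P | Q))
At P=0, Q=0: circuit gives 0, formula gives 0.
At P=0, Q=1: circuit gives 1, formula gives 1.
Agrees on all 4 inputs.

Yes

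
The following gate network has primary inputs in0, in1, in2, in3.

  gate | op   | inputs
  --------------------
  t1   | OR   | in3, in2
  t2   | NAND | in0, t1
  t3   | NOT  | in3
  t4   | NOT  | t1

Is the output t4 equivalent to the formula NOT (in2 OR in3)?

t1 = in3 OR in2
t4 = NOT t1 = NOT (in3 OR in2)
At in0=0, in1=0, in2=0, in3=1: circuit gives 0, formula gives 0.
At in0=0, in1=0, in2=0, in3=0: circuit gives 1, formula gives 1.
Agrees on all 16 inputs.

Yes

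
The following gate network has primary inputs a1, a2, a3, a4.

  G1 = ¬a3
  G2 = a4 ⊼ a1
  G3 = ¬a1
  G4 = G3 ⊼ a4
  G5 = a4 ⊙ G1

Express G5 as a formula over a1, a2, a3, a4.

G1 = ¬a3
G5 = a4 ⊙ G1 = a4 ⊙ ¬a3

a4 ⊙ ¬a3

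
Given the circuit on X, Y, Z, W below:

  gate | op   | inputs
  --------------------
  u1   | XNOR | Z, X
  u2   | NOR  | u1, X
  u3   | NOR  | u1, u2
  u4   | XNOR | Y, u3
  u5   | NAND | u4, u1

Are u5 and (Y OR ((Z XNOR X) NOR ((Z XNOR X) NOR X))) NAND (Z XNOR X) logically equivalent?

u1 = Z XNOR X
u2 = u1 NOR X = (Z XNOR X) NOR X
u3 = u1 NOR u2 = (Z XNOR X) NOR ((Z XNOR X) NOR X)
u4 = Y XNOR u3 = Y XNOR ((Z XNOR X) NOR ((Z XNOR X) NOR X))
u5 = u4 NAND u1 = (Y XNOR ((Z XNOR X) NOR ((Z XNOR X) NOR X))) NAND (Z XNOR X)
At X=0, Y=0, Z=0, W=0: circuit gives 0, formula gives 1.

No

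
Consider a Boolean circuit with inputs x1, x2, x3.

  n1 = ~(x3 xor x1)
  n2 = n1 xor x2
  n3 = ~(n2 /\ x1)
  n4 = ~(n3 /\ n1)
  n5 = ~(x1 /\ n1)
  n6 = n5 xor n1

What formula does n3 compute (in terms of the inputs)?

~(((~(x3 xor x1)) xor x2) /\ x1)

n1 = ~(x3 xor x1)
n2 = n1 xor x2 = (~(x3 xor x1)) xor x2
n3 = ~(n2 /\ x1) = ~(((~(x3 xor x1)) xor x2) /\ x1)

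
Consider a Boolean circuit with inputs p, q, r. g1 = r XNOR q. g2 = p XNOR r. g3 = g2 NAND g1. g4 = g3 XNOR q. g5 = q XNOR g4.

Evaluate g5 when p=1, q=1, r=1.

g1 = 1 XNOR 1 = 1
g2 = 1 XNOR 1 = 1
g3 = 1 NAND 1 = 0
g4 = 0 XNOR 1 = 0
g5 = 1 XNOR 0 = 0

0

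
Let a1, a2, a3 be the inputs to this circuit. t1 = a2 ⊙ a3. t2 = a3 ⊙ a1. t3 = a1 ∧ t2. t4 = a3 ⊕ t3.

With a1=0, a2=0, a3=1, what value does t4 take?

t2 = 1 ⊙ 0 = 0
t3 = 0 ∧ 0 = 0
t4 = 1 ⊕ 0 = 1

1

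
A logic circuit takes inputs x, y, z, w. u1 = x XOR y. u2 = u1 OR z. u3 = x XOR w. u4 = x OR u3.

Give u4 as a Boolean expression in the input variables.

u3 = x XOR w
u4 = x OR u3 = x OR (x XOR w)

x OR (x XOR w)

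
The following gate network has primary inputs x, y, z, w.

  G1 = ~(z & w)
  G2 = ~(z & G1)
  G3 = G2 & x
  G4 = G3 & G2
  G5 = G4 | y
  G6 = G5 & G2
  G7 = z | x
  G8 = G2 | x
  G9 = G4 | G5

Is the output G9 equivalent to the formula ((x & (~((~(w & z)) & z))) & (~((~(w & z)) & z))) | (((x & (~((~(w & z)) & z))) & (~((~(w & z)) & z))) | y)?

Yes

G1 = ~(z & w)
G2 = ~(z & G1) = ~(z & (~(z & w)))
G3 = G2 & x = (~(z & (~(z & w)))) & x
G4 = G3 & G2 = ((~(z & (~(z & w)))) & x) & (~(z & (~(z & w))))
G5 = G4 | y = (((~(z & (~(z & w)))) & x) & (~(z & (~(z & w))))) | y
G9 = G4 | G5 = (((~(z & (~(z & w)))) & x) & (~(z & (~(z & w))))) | ((((~(z & (~(z & w)))) & x) & (~(z & (~(z & w))))) | y)
At x=0, y=0, z=0, w=0: circuit gives 0, formula gives 0.
At x=0, y=1, z=0, w=0: circuit gives 1, formula gives 1.
Agrees on all 16 inputs.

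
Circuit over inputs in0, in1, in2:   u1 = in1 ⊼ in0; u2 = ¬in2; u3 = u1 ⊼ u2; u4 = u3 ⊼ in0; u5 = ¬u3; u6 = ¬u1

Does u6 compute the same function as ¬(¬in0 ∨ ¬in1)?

u1 = in1 ⊼ in0
u6 = ¬u1 = ¬(in1 ⊼ in0)
At in0=0, in1=0, in2=0: circuit gives 0, formula gives 0.
At in0=1, in1=1, in2=0: circuit gives 1, formula gives 1.
Agrees on all 8 inputs.

Yes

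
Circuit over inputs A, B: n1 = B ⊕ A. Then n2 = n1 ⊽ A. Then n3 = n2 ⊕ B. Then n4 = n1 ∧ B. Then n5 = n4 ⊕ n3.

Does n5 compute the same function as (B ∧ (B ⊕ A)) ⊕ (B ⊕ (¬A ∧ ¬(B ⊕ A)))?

Yes

n1 = B ⊕ A
n2 = n1 ⊽ A = (B ⊕ A) ⊽ A
n3 = n2 ⊕ B = ((B ⊕ A) ⊽ A) ⊕ B
n4 = n1 ∧ B = (B ⊕ A) ∧ B
n5 = n4 ⊕ n3 = ((B ⊕ A) ∧ B) ⊕ (((B ⊕ A) ⊽ A) ⊕ B)
At A=0, B=1: circuit gives 0, formula gives 0.
At A=0, B=0: circuit gives 1, formula gives 1.
Agrees on all 4 inputs.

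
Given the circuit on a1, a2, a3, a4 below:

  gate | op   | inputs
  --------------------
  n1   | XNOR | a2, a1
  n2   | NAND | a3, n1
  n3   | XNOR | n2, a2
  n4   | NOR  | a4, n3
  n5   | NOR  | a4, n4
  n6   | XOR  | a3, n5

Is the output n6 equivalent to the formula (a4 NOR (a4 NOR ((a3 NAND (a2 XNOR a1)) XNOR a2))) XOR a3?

n1 = a2 XNOR a1
n2 = a3 NAND n1 = a3 NAND (a2 XNOR a1)
n3 = n2 XNOR a2 = (a3 NAND (a2 XNOR a1)) XNOR a2
n4 = a4 NOR n3 = a4 NOR ((a3 NAND (a2 XNOR a1)) XNOR a2)
n5 = a4 NOR n4 = a4 NOR (a4 NOR ((a3 NAND (a2 XNOR a1)) XNOR a2))
n6 = a3 XOR n5 = a3 XOR (a4 NOR (a4 NOR ((a3 NAND (a2 XNOR a1)) XNOR a2)))
At a1=0, a2=0, a3=0, a4=0: circuit gives 0, formula gives 0.
At a1=0, a2=0, a3=1, a4=1: circuit gives 1, formula gives 1.
Agrees on all 16 inputs.

Yes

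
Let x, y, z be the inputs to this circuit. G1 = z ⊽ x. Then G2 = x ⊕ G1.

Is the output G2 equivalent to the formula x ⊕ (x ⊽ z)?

Yes

G1 = z ⊽ x
G2 = x ⊕ G1 = x ⊕ (z ⊽ x)
At x=0, y=0, z=1: circuit gives 0, formula gives 0.
At x=0, y=0, z=0: circuit gives 1, formula gives 1.
Agrees on all 8 inputs.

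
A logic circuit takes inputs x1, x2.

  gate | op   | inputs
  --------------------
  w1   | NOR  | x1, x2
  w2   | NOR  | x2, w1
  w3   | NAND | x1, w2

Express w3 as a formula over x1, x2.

w1 = x1 NOR x2
w2 = x2 NOR w1 = x2 NOR (x1 NOR x2)
w3 = x1 NAND w2 = x1 NAND (x2 NOR (x1 NOR x2))

x1 NAND (x2 NOR (x1 NOR x2))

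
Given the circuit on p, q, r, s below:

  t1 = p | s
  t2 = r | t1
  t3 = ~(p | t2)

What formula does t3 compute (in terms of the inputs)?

~(p | (r | (p | s)))

t1 = p | s
t2 = r | t1 = r | (p | s)
t3 = ~(p | t2) = ~(p | (r | (p | s)))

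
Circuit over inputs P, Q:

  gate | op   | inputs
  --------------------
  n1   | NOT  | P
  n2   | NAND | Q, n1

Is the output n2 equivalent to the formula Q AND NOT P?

No

n1 = NOT P
n2 = Q NAND n1 = Q NAND NOT P
At P=0, Q=0: circuit gives 1, formula gives 0.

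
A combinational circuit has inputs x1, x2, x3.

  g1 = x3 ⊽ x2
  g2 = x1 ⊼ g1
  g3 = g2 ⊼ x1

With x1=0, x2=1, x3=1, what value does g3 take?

1

g1 = 1 ⊽ 1 = 0
g2 = 0 ⊼ 0 = 1
g3 = 1 ⊼ 0 = 1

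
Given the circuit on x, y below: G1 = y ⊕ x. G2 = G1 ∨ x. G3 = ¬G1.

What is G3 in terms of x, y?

G1 = y ⊕ x
G3 = ¬G1 = ¬(y ⊕ x)

¬(y ⊕ x)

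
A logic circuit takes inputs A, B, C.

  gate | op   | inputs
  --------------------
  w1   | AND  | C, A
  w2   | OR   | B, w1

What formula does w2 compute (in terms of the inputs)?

B OR (C AND A)

w1 = C AND A
w2 = B OR w1 = B OR (C AND A)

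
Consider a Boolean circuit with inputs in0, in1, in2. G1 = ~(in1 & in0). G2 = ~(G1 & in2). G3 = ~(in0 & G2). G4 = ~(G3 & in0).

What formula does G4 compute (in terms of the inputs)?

G1 = ~(in1 & in0)
G2 = ~(G1 & in2) = ~((~(in1 & in0)) & in2)
G3 = ~(in0 & G2) = ~(in0 & (~((~(in1 & in0)) & in2)))
G4 = ~(G3 & in0) = ~((~(in0 & (~((~(in1 & in0)) & in2)))) & in0)

~((~(in0 & (~((~(in1 & in0)) & in2)))) & in0)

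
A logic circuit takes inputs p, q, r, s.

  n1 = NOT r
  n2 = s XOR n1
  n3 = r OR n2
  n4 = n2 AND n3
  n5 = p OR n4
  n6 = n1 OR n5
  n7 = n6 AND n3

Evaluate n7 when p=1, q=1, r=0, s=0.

1

n1 = NOT 0 = 1
n2 = 0 XOR 1 = 1
n3 = 0 OR 1 = 1
n4 = 1 AND 1 = 1
n5 = 1 OR 1 = 1
n6 = 1 OR 1 = 1
n7 = 1 AND 1 = 1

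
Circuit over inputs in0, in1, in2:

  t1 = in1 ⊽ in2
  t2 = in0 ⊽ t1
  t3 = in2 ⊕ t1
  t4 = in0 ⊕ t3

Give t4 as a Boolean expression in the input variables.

in0 ⊕ (in2 ⊕ (in1 ⊽ in2))

t1 = in1 ⊽ in2
t3 = in2 ⊕ t1 = in2 ⊕ (in1 ⊽ in2)
t4 = in0 ⊕ t3 = in0 ⊕ (in2 ⊕ (in1 ⊽ in2))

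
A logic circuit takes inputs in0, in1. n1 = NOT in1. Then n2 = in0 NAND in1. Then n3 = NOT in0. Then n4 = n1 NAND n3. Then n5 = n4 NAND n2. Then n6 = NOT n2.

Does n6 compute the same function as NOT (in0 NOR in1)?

No

n2 = in0 NAND in1
n6 = NOT n2 = NOT (in0 NAND in1)
At in0=0, in1=1: circuit gives 0, formula gives 1.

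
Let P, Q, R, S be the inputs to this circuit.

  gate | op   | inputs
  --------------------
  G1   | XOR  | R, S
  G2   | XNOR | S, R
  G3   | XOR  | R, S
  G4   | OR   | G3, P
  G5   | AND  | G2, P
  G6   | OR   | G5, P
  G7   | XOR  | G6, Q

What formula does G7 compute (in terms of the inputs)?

G2 = S XNOR R
G5 = G2 AND P = (S XNOR R) AND P
G6 = G5 OR P = ((S XNOR R) AND P) OR P
G7 = G6 XOR Q = (((S XNOR R) AND P) OR P) XOR Q

(((S XNOR R) AND P) OR P) XOR Q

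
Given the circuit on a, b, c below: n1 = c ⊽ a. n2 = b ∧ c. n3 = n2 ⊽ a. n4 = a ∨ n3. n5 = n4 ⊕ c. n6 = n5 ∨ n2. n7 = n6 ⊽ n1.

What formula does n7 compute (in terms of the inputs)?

(((a ∨ ((b ∧ c) ⊽ a)) ⊕ c) ∨ (b ∧ c)) ⊽ (c ⊽ a)

n1 = c ⊽ a
n2 = b ∧ c
n3 = n2 ⊽ a = (b ∧ c) ⊽ a
n4 = a ∨ n3 = a ∨ ((b ∧ c) ⊽ a)
n5 = n4 ⊕ c = (a ∨ ((b ∧ c) ⊽ a)) ⊕ c
n6 = n5 ∨ n2 = ((a ∨ ((b ∧ c) ⊽ a)) ⊕ c) ∨ (b ∧ c)
n7 = n6 ⊽ n1 = (((a ∨ ((b ∧ c) ⊽ a)) ⊕ c) ∨ (b ∧ c)) ⊽ (c ⊽ a)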